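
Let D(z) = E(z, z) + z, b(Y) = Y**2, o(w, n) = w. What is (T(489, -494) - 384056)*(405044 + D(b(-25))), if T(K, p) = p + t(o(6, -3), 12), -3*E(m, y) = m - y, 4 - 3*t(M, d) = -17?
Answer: -155997174267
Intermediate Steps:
t(M, d) = 7 (t(M, d) = 4/3 - 1/3*(-17) = 4/3 + 17/3 = 7)
E(m, y) = -m/3 + y/3 (E(m, y) = -(m - y)/3 = -m/3 + y/3)
D(z) = z (D(z) = (-z/3 + z/3) + z = 0 + z = z)
T(K, p) = 7 + p (T(K, p) = p + 7 = 7 + p)
(T(489, -494) - 384056)*(405044 + D(b(-25))) = ((7 - 494) - 384056)*(405044 + (-25)**2) = (-487 - 384056)*(405044 + 625) = -384543*405669 = -155997174267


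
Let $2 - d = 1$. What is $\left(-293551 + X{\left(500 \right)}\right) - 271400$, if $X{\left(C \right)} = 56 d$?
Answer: $-564895$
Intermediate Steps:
$d = 1$ ($d = 2 - 1 = 1$)
$X{\left(C \right)} = 56$ ($X{\left(C \right)} = 56 \cdot 1 = 56$)
$\left(-293551 + X{\left(500 \right)}\right) - 271400 = \left(-293551 + 56\right) - 271400 = -293495 - 271400 = -564895$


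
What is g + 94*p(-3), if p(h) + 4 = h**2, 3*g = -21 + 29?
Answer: 1418/3 ≈ 472.67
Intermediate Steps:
g = 8/3 (g = (-21 + 29)/3 = (1/3)*8 = 8/3 ≈ 2.6667)
p(h) = -4 + h**2
g + 94*p(-3) = 8/3 + 94*(-4 + (-3)**2) = 8/3 + 94*(-4 + 9) = 8/3 + 94*5 = 8/3 + 470 = 1418/3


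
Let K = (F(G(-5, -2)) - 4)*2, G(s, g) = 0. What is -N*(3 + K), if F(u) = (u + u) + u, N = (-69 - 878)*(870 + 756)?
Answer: -7699110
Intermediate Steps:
N = -1539822 (N = -947*1626 = -1539822)
F(u) = 3*u (F(u) = 2*u + u = 3*u)
K = -8 (K = (3*0 - 4)*2 = (0 - 4)*2 = -4*2 = -8)
-N*(3 + K) = -(-1539822)*(3 - 8) = -(-1539822)*(-5) = -1*7699110 = -7699110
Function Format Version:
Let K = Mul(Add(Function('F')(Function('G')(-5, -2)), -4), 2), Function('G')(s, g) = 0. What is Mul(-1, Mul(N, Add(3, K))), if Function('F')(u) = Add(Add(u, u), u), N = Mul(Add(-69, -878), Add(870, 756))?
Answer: -7699110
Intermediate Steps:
N = -1539822 (N = Mul(-947, 1626) = -1539822)
Function('F')(u) = Mul(3, u) (Function('F')(u) = Add(Mul(2, u), u) = Mul(3, u))
K = -8 (K = Mul(Add(Mul(3, 0), -4), 2) = Mul(Add(0, -4), 2) = Mul(-4, 2) = -8)
Mul(-1, Mul(N, Add(3, K))) = Mul(-1, Mul(-1539822, Add(3, -8))) = Mul(-1, Mul(-1539822, -5)) = Mul(-1, 7699110) = -7699110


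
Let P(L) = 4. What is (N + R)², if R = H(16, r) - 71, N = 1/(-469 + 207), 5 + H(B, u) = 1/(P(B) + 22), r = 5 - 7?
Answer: 16736338161/2900209 ≈ 5770.7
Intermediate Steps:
r = -2
H(B, u) = -129/26 (H(B, u) = -5 + 1/(4 + 22) = -5 + 1/26 = -129/26)
N = -1/262 (N = 1/(-262) = -1/262 ≈ -0.0038168)
R = -1975/26 (R = -129/26 - 71 = -1975/26 ≈ -75.962)
(N + R)² = (-1/262 - 1975/26)² = (-129369/1703)² = 16736338161/2900209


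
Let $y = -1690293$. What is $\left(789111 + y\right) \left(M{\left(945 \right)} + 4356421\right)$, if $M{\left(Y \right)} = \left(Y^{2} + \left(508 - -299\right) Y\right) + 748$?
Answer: $-5418635240238$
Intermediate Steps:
$M{\left(Y \right)} = 748 + Y^{2} + 807 Y$ ($M{\left(Y \right)} = \left(Y^{2} + \left(508 + 299\right) Y\right) + 748 = \left(Y^{2} + 807 Y\right) + 748 = 748 + Y^{2} + 807 Y$)
$\left(789111 + y\right) \left(M{\left(945 \right)} + 4356421\right) = \left(789111 - 1690293\right) \left(\left(748 + 945^{2} + 807 \cdot 945\right) + 4356421\right) = - 901182 \left(\left(748 + 893025 + 762615\right) + 4356421\right) = - 901182 \left(1656388 + 4356421\right) = \left(-901182\right) 6012809 = -5418635240238$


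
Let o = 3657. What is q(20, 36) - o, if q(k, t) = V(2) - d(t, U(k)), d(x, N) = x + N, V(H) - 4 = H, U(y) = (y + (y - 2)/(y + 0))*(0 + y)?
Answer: -4105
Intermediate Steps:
U(y) = y*(y + (-2 + y)/y) (U(y) = (y + (-2 + y)/y)*y = y*(y + (-2 + y)/y))
V(H) = 4 + H
d(x, N) = N + x
q(k, t) = 8 - k - t - k² (q(k, t) = (4 + 2) - ((-2 + k + k²) + t) = 6 - (-2 + k + t + k²) = 6 + (2 - k - t - k²) = 8 - k - t - k²)
q(20, 36) - o = (8 - 1*20 - 1*36 - 1*20²) - 1*3657 = (8 - 20 - 36 - 1*400) - 3657 = (8 - 20 - 36 - 400) - 3657 = -448 - 3657 = -4105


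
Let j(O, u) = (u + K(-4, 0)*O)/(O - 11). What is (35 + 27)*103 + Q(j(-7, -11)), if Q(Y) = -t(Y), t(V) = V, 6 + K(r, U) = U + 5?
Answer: 57472/9 ≈ 6385.8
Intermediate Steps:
K(r, U) = -1 + U (K(r, U) = -6 + (U + 5) = -6 + (5 + U) = -1 + U)
j(O, u) = (u - O)/(-11 + O) (j(O, u) = (u + (-1 + 0)*O)/(O - 11) = (u - O)/(-11 + O))
Q(Y) = -Y
(35 + 27)*103 + Q(j(-7, -11)) = (35 + 27)*103 - (-11 - 1*(-7))/(-11 - 7) = 62*103 - (-11 + 7)/(-18) = 6386 - (-1)*(-4)/18 = 6386 - 1*2/9 = 6386 - 2/9 = 57472/9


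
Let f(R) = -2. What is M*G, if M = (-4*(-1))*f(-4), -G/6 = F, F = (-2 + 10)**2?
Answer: 3072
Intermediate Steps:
F = 64 (F = 8**2 = 64)
G = -384 (G = -6*64 = -384)
M = -8 (M = -4*(-1)*(-2) = 4*(-2) = -8)
M*G = -8*(-384) = 3072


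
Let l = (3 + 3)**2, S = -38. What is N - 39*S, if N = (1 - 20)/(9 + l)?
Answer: 66671/45 ≈ 1481.6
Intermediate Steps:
l = 36 (l = 6**2 = 36)
N = -19/45 (N = (1 - 20)/(9 + 36) = -19/45 ≈ -0.42222)
N - 39*S = -19/45 - 39*(-38) = -19/45 + 1482 = 66671/45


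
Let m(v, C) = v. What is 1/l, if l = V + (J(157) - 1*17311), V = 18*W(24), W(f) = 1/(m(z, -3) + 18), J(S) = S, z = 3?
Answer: -7/120072 ≈ -5.8298e-5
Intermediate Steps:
W(f) = 1/21 (W(f) = 1/(3 + 18) = 1/21)
V = 6/7 (V = 18*(1/21) = 6/7 ≈ 0.85714)
l = -120072/7 (l = 6/7 + (157 - 1*17311) = 6/7 + (157 - 17311) = 6/7 - 17154 = -120072/7 ≈ -17153.)
1/l = 1/(-120072/7) = -7/120072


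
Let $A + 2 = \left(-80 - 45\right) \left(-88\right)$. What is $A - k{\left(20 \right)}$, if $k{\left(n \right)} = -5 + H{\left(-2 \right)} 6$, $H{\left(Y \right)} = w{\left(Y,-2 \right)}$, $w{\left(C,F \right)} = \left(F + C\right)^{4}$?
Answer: $9467$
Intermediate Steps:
$w{\left(C,F \right)} = \left(C + F\right)^{4}$
$H{\left(Y \right)} = \left(-2 + Y\right)^{4}$ ($H{\left(Y \right)} = \left(Y - 2\right)^{4} = \left(-2 + Y\right)^{4}$)
$A = 10998$ ($A = -2 + \left(-80 - 45\right) \left(-88\right) = -2 - -11000 = -2 + 11000 = 10998$)
$k{\left(n \right)} = 1531$ ($k{\left(n \right)} = -5 + \left(-2 - 2\right)^{4} \cdot 6 = -5 + \left(-4\right)^{4} \cdot 6 = -5 + 256 \cdot 6 = -5 + 1536 = 1531$)
$A - k{\left(20 \right)} = 10998 - 1531 = 9467$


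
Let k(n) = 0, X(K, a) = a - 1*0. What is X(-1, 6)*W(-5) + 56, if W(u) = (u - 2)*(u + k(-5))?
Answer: 266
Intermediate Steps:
X(K, a) = a (X(K, a) = a + 0 = a)
W(u) = u*(-2 + u) (W(u) = (u - 2)*(u + 0) = (-2 + u)*u = u*(-2 + u))
X(-1, 6)*W(-5) + 56 = 6*(-5*(-2 - 5)) + 56 = 6*(-5*(-7)) + 56 = 6*35 + 56 = 210 + 56 = 266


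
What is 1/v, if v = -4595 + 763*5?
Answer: -1/780 ≈ -0.0012821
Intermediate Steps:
v = -780 (v = -4595 + 3815 = -780)
1/v = 1/(-780) = -1/780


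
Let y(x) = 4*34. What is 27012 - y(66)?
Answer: 26876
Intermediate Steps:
y(x) = 136
27012 - y(66) = 27012 - 1*136 = 27012 - 136 = 26876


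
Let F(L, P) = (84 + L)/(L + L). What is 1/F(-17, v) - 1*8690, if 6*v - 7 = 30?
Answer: -582264/67 ≈ -8690.5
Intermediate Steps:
v = 37/6 (v = 7/6 + (⅙)*30 = 7/6 + 5 = 37/6 ≈ 6.1667)
F(L, P) = (84 + L)/(2*L) (F(L, P) = (84 + L)/((2*L)) = (84 + L)*(1/(2*L)) = (84 + L)/(2*L))
1/F(-17, v) - 1*8690 = 1/((½)*(84 - 17)/(-17)) - 1*8690 = 1/((½)*(-1/17)*67) - 8690 = 1/(-67/34) - 8690 = -34/67 - 8690 = -582264/67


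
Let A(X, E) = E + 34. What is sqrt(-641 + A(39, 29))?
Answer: 17*I*sqrt(2) ≈ 24.042*I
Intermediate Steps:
A(X, E) = 34 + E
sqrt(-641 + A(39, 29)) = sqrt(-641 + (34 + 29)) = sqrt(-641 + 63) = sqrt(-578) = 17*I*sqrt(2)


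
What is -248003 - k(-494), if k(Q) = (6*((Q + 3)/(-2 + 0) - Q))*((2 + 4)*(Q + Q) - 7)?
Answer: 26085592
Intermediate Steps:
k(Q) = (-9 - 9*Q)*(-7 + 12*Q) (k(Q) = (6*((3 + Q)/(-2) - Q))*(6*(2*Q) - 7) = (6*((3 + Q)*(-½) - Q))*(12*Q - 7) = (6*((-3/2 - Q/2) - Q))*(-7 + 12*Q) = (6*(-3/2 - 3*Q/2))*(-7 + 12*Q) = (-9 - 9*Q)*(-7 + 12*Q))
-248003 - k(-494) = -248003 - (63 - 108*(-494)² - 45*(-494)) = -248003 - (63 - 108*244036 + 22230) = -248003 - (63 - 26355888 + 22230) = -248003 - 1*(-26333595) = -248003 + 26333595 = 26085592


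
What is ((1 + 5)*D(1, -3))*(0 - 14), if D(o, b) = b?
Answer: 252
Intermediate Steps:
((1 + 5)*D(1, -3))*(0 - 14) = ((1 + 5)*(-3))*(0 - 14) = (6*(-3))*(-14) = -18*(-14) = 252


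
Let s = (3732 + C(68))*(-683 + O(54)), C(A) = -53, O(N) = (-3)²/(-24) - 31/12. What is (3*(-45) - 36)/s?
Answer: 4104/60567377 ≈ 6.7759e-5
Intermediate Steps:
O(N) = -71/24 (O(N) = 9*(-1/24) - 31*1/12 = -3/8 - 31/12 = -71/24)
s = -60567377/24 (s = (3732 - 53)*(-683 - 71/24) = 3679*(-16463/24) = -60567377/24 ≈ -2.5236e+6)
(3*(-45) - 36)/s = (3*(-45) - 36)/(-60567377/24) = (-135 - 36)*(-24/60567377) = -171*(-24/60567377) = 4104/60567377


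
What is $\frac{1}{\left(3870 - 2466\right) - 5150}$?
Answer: $- \frac{1}{3746} \approx -0.00026695$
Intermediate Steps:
$\frac{1}{\left(3870 - 2466\right) - 5150} = \frac{1}{1404 - 5150} = \frac{1}{-3746} = - \frac{1}{3746}$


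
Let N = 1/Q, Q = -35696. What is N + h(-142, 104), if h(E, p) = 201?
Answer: 7174895/35696 ≈ 201.00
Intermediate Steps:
N = -1/35696 (N = 1/(-35696) = -1/35696 ≈ -2.8014e-5)
N + h(-142, 104) = -1/35696 + 201 = 7174895/35696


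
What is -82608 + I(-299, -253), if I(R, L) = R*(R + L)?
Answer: 82440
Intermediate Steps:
I(R, L) = R*(L + R)
-82608 + I(-299, -253) = -82608 - 299*(-253 - 299) = -82608 - 299*(-552) = -82608 + 165048 = 82440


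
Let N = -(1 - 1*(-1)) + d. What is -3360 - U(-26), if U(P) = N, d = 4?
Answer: -3362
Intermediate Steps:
N = 2 (N = -(1 - 1*(-1)) + 4 = -(1 + 1) + 4 = -1*2 + 4 = -2 + 4 = 2)
U(P) = 2
-3360 - U(-26) = -3360 - 1*2 = -3360 - 2 = -3362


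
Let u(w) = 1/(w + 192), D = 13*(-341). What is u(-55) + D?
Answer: -607320/137 ≈ -4433.0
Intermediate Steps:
D = -4433
u(w) = 1/(192 + w)
u(-55) + D = 1/(192 - 55) - 4433 = 1/137 - 4433 = -607320/137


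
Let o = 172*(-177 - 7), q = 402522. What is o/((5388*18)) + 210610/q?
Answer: 160141333/813295701 ≈ 0.19690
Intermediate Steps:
o = -31648 (o = 172*(-184) = -31648)
o/((5388*18)) + 210610/q = -31648/(5388*18) + 210610/402522 = -31648/96984 + 210610*(1/402522) = -31648*1/96984 + 105305/201261 = -3956/12123 + 105305/201261 = 160141333/813295701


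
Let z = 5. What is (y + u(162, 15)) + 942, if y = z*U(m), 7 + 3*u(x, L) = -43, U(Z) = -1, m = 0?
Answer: 2761/3 ≈ 920.33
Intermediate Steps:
u(x, L) = -50/3 (u(x, L) = -7/3 + (⅓)*(-43) = -7/3 - 43/3 = -50/3)
y = -5 (y = 5*(-1) = -5)
(y + u(162, 15)) + 942 = (-5 - 50/3) + 942 = -65/3 + 942 = 2761/3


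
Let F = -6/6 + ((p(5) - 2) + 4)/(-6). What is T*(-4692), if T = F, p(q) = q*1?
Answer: 10166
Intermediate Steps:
p(q) = q
F = -13/6 (F = -6/6 + ((5 - 2) + 4)/(-6) = -6*⅙ + (3 + 4)*(-⅙) = -1 + 7*(-⅙) = -1 - 7/6 = -13/6 ≈ -2.1667)
T = -13/6 ≈ -2.1667
T*(-4692) = -13/6*(-4692) = 10166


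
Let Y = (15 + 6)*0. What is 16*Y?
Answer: 0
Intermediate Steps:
Y = 0 (Y = 21*0 = 0)
16*Y = 16*0 = 0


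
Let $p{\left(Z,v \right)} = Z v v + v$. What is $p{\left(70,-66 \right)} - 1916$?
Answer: $302938$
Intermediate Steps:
$p{\left(Z,v \right)} = v + Z v^{2}$ ($p{\left(Z,v \right)} = Z v^{2} + v = v + Z v^{2}$)
$p{\left(70,-66 \right)} - 1916 = - 66 \left(1 + 70 \left(-66\right)\right) - 1916 = - 66 \left(1 - 4620\right) - 1916 = \left(-66\right) \left(-4619\right) - 1916 = 304854 - 1916 = 302938$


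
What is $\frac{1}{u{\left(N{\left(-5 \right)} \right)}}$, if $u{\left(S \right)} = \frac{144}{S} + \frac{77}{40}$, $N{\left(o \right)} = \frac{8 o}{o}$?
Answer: $\frac{40}{797} \approx 0.050188$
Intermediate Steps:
$N{\left(o \right)} = 8$
$u{\left(S \right)} = \frac{77}{40} + \frac{144}{S}$ ($u{\left(S \right)} = \frac{144}{S} + 77 \cdot \frac{1}{40} = \frac{144}{S} + \frac{77}{40} = \frac{77}{40} + \frac{144}{S}$)
$\frac{1}{u{\left(N{\left(-5 \right)} \right)}} = \frac{1}{\frac{77}{40} + \frac{144}{8}} = \frac{1}{\frac{77}{40} + 144 \cdot \frac{1}{8}} = \frac{1}{\frac{77}{40} + 18} = \frac{1}{\frac{797}{40}} = \frac{40}{797}$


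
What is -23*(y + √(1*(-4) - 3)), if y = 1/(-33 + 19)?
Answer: 23/14 - 23*I*√7 ≈ 1.6429 - 60.852*I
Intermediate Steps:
y = -1/14 (y = 1/(-14) = -1/14 ≈ -0.071429)
-23*(y + √(1*(-4) - 3)) = -23*(-1/14 + √(1*(-4) - 3)) = -23*(-1/14 + √(-4 - 3)) = -23*(-1/14 + √(-7)) = -23*(-1/14 + I*√7) = 23/14 - 23*I*√7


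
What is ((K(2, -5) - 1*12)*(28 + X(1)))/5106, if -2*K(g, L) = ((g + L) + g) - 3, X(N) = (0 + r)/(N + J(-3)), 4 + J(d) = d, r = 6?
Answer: -45/851 ≈ -0.052879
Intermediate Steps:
J(d) = -4 + d
X(N) = 6/(-7 + N) (X(N) = (0 + 6)/(N + (-4 - 3)) = 6/(N - 7) = 6/(-7 + N))
K(g, L) = 3/2 - g - L/2 (K(g, L) = -(((g + L) + g) - 3)/2 = -(((L + g) + g) - 3)/2 = -((L + 2*g) - 3)/2 = -(-3 + L + 2*g)/2 = 3/2 - g - L/2)
((K(2, -5) - 1*12)*(28 + X(1)))/5106 = (((3/2 - 1*2 - 1/2*(-5)) - 1*12)*(28 + 6/(-7 + 1)))/5106 = (((3/2 - 2 + 5/2) - 12)*(28 + 6/(-6)))*(1/5106) = ((2 - 12)*(28 + 6*(-1/6)))*(1/5106) = -10*(28 - 1)*(1/5106) = -10*27*(1/5106) = -270*1/5106 = -45/851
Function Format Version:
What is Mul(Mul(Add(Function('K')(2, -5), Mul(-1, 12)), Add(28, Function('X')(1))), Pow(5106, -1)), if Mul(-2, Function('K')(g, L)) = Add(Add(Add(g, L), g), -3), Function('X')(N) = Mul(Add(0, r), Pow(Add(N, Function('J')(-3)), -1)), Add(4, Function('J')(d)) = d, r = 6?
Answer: Rational(-45, 851) ≈ -0.052879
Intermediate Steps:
Function('J')(d) = Add(-4, d)
Function('X')(N) = Mul(6, Pow(Add(-7, N), -1)) (Function('X')(N) = Mul(Add(0, 6), Pow(Add(N, Add(-4, -3)), -1)) = Mul(6, Pow(Add(N, -7), -1)) = Mul(6, Pow(Add(-7, N), -1)))
Function('K')(g, L) = Add(Rational(3, 2), Mul(-1, g), Mul(Rational(-1, 2), L)) (Function('K')(g, L) = Mul(Rational(-1, 2), Add(Add(Add(g, L), g), -3)) = Mul(Rational(-1, 2), Add(Add(Add(L, g), g), -3)) = Mul(Rational(-1, 2), Add(Add(L, Mul(2, g)), -3)) = Mul(Rational(-1, 2), Add(-3, L, Mul(2, g))) = Add(Rational(3, 2), Mul(-1, g), Mul(Rational(-1, 2), L)))
Mul(Mul(Add(Function('K')(2, -5), Mul(-1, 12)), Add(28, Function('X')(1))), Pow(5106, -1)) = Mul(Mul(Add(Add(Rational(3, 2), Mul(-1, 2), Mul(Rational(-1, 2), -5)), Mul(-1, 12)), Add(28, Mul(6, Pow(Add(-7, 1), -1)))), Pow(5106, -1)) = Mul(Mul(Add(Add(Rational(3, 2), -2, Rational(5, 2)), -12), Add(28, Mul(6, Pow(-6, -1)))), Rational(1, 5106)) = Mul(Mul(Add(2, -12), Add(28, Mul(6, Rational(-1, 6)))), Rational(1, 5106)) = Mul(Mul(-10, Add(28, -1)), Rational(1, 5106)) = Mul(Mul(-10, 27), Rational(1, 5106)) = Mul(-270, Rational(1, 5106)) = Rational(-45, 851)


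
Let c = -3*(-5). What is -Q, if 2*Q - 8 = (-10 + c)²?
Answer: -33/2 ≈ -16.500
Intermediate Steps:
c = 15
Q = 33/2 (Q = 4 + (-10 + 15)²/2 = 4 + (½)*5² = 4 + (½)*25 = 4 + 25/2 = 33/2 ≈ 16.500)
-Q = -1*33/2 = -33/2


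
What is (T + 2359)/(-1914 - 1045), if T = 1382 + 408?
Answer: -4149/2959 ≈ -1.4022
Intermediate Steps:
T = 1790
(T + 2359)/(-1914 - 1045) = (1790 + 2359)/(-1914 - 1045) = 4149/(-2959) = 4149*(-1/2959) = -4149/2959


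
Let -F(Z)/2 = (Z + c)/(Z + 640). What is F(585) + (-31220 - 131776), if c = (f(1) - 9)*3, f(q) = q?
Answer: -199671222/1225 ≈ -1.6300e+5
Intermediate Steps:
c = -24 (c = (1 - 9)*3 = -8*3 = -24)
F(Z) = -2*(-24 + Z)/(640 + Z) (F(Z) = -2*(Z - 24)/(Z + 640) = -2*(-24 + Z)/(640 + Z))
F(585) + (-31220 - 131776) = 2*(24 - 1*585)/(640 + 585) + (-31220 - 131776) = 2*(24 - 585)/1225 - 162996 = 2*(1/1225)*(-561) - 162996 = -1122/1225 - 162996 = -199671222/1225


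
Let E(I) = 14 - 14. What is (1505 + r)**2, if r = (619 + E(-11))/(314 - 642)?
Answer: 243069706441/107584 ≈ 2.2593e+6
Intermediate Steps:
E(I) = 0
r = -619/328 (r = (619 + 0)/(314 - 642) = 619/(-328) = 619*(-1/328) = -619/328 ≈ -1.8872)
(1505 + r)**2 = (1505 - 619/328)**2 = (493021/328)**2 = 243069706441/107584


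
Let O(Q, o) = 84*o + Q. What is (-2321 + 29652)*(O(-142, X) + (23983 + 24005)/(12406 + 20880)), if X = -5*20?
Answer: -3884842333472/16643 ≈ -2.3342e+8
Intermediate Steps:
X = -100
O(Q, o) = Q + 84*o
(-2321 + 29652)*(O(-142, X) + (23983 + 24005)/(12406 + 20880)) = (-2321 + 29652)*((-142 + 84*(-100)) + (23983 + 24005)/(12406 + 20880)) = 27331*((-142 - 8400) + 47988/33286) = 27331*(-8542 + 47988*(1/33286)) = 27331*(-8542 + 23994/16643) = 27331*(-142140512/16643) = -3884842333472/16643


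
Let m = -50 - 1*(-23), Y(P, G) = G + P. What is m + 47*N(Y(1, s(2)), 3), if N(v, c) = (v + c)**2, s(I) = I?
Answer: 1665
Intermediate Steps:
N(v, c) = (c + v)**2
m = -27 (m = -50 + 23 = -27)
m + 47*N(Y(1, s(2)), 3) = -27 + 47*(3 + (2 + 1))**2 = -27 + 47*(3 + 3)**2 = -27 + 47*6**2 = -27 + 47*36 = -27 + 1692 = 1665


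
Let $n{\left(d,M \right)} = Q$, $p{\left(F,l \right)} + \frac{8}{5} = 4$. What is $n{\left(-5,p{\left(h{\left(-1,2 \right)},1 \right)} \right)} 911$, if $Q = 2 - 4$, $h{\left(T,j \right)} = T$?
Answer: $-1822$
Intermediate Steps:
$p{\left(F,l \right)} = \frac{12}{5}$ ($p{\left(F,l \right)} = - \frac{8}{5} + 4 = \frac{12}{5}$)
$Q = -2$
$n{\left(d,M \right)} = -2$
$n{\left(-5,p{\left(h{\left(-1,2 \right)},1 \right)} \right)} 911 = \left(-2\right) 911 = -1822$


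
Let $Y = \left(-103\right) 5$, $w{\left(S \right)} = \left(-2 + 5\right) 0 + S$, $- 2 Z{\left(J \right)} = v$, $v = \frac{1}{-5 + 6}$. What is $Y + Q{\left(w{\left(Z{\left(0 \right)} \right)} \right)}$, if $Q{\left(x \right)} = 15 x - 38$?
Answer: $- \frac{1121}{2} \approx -560.5$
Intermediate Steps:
$v = 1$ ($v = 1^{-1} = 1$)
$Z{\left(J \right)} = - \frac{1}{2}$ ($Z{\left(J \right)} = \left(- \frac{1}{2}\right) 1 = - \frac{1}{2}$)
$w{\left(S \right)} = S$ ($w{\left(S \right)} = 3 \cdot 0 + S = 0 + S = S$)
$Q{\left(x \right)} = -38 + 15 x$
$Y = -515$
$Y + Q{\left(w{\left(Z{\left(0 \right)} \right)} \right)} = -515 + \left(-38 + 15 \left(- \frac{1}{2}\right)\right) = -515 - \frac{91}{2} = - \frac{1121}{2}$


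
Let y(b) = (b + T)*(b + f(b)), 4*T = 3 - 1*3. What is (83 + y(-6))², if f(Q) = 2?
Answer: 11449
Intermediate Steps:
T = 0 (T = (3 - 1*3)/4 = (3 - 3)/4 = (¼)*0 = 0)
y(b) = b*(2 + b) (y(b) = (b + 0)*(b + 2) = b*(2 + b))
(83 + y(-6))² = (83 - 6*(2 - 6))² = (83 - 6*(-4))² = (83 + 24)² = 107² = 11449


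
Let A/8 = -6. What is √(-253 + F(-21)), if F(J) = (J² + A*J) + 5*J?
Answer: √1091 ≈ 33.030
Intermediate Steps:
A = -48 (A = 8*(-6) = -48)
F(J) = J² - 43*J (F(J) = (J² - 48*J) + 5*J = J² - 43*J)
√(-253 + F(-21)) = √(-253 - 21*(-43 - 21)) = √(-253 - 21*(-64)) = √(-253 + 1344) = √1091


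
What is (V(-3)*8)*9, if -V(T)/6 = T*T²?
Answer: 11664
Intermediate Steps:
V(T) = -6*T³ (V(T) = -6*T*T² = -6*T³)
(V(-3)*8)*9 = (-6*(-3)³*8)*9 = (-6*(-27)*8)*9 = (162*8)*9 = 1296*9 = 11664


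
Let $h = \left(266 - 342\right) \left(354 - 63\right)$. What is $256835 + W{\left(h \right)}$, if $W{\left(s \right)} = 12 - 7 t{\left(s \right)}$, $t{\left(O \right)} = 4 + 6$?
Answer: $256777$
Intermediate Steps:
$t{\left(O \right)} = 10$
$h = -22116$ ($h = \left(-76\right) 291 = -22116$)
$W{\left(s \right)} = -58$ ($W{\left(s \right)} = 12 - 70 = -58$)
$256835 + W{\left(h \right)} = 256835 - 58 = 256777$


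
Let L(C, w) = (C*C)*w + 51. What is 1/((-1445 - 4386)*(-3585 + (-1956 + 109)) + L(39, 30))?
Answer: 1/31719673 ≈ 3.1526e-8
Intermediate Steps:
L(C, w) = 51 + w*C**2 (L(C, w) = C**2*w + 51 = w*C**2 + 51 = 51 + w*C**2)
1/((-1445 - 4386)*(-3585 + (-1956 + 109)) + L(39, 30)) = 1/((-1445 - 4386)*(-3585 + (-1956 + 109)) + (51 + 30*39**2)) = 1/(-5831*(-3585 - 1847) + (51 + 30*1521)) = 1/(-5831*(-5432) + (51 + 45630)) = 1/(31673992 + 45681) = 1/31719673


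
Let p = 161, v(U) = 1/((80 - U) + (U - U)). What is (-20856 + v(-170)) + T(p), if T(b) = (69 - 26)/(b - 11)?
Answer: -7820891/375 ≈ -20856.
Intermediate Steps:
v(U) = 1/(80 - U) (v(U) = 1/((80 - U) + 0) = 1/(80 - U))
T(b) = 43/(-11 + b)
(-20856 + v(-170)) + T(p) = (-20856 - 1/(-80 - 170)) + 43/(-11 + 161) = (-20856 - 1/(-250)) + 43/150 = (-20856 - 1*(-1/250)) + 43*(1/150) = (-20856 + 1/250) + 43/150 = -5213999/250 + 43/150 = -7820891/375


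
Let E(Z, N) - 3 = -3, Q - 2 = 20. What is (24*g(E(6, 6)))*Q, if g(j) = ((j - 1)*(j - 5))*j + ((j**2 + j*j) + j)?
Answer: 0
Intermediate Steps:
Q = 22 (Q = 2 + 20 = 22)
E(Z, N) = 0 (E(Z, N) = 3 - 3 = 0)
g(j) = j + 2*j**2 + j*(-1 + j)*(-5 + j) (g(j) = ((-1 + j)*(-5 + j))*j + ((j**2 + j**2) + j) = j*(-1 + j)*(-5 + j) + (2*j**2 + j) = j*(-1 + j)*(-5 + j) + (j + 2*j**2) = j + 2*j**2 + j*(-1 + j)*(-5 + j))
(24*g(E(6, 6)))*Q = (24*(0*(6 + 0**2 - 4*0)))*22 = (24*(0*(6 + 0 + 0)))*22 = (24*(0*6))*22 = (24*0)*22 = 0*22 = 0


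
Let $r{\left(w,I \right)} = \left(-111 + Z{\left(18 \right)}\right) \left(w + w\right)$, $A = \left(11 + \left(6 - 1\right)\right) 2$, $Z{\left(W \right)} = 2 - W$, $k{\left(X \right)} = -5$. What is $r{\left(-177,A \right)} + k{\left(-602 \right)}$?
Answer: $44953$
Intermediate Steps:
$A = 32$ ($A = \left(11 + \left(6 - 1\right)\right) 2 = \left(11 + 5\right) 2 = 16 \cdot 2 = 32$)
$r{\left(w,I \right)} = - 254 w$ ($r{\left(w,I \right)} = \left(-111 + \left(2 - 18\right)\right) \left(w + w\right) = \left(-111 + \left(2 - 18\right)\right) 2 w = \left(-111 - 16\right) 2 w = - 127 \cdot 2 w = - 254 w$)
$r{\left(-177,A \right)} + k{\left(-602 \right)} = \left(-254\right) \left(-177\right) - 5 = 44958 - 5 = 44953$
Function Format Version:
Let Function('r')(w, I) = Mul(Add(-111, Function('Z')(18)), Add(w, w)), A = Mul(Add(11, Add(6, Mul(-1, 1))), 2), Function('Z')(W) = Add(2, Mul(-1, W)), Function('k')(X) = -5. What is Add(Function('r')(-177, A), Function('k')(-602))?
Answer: 44953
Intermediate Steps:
A = 32 (A = Mul(Add(11, Add(6, -1)), 2) = Mul(Add(11, 5), 2) = Mul(16, 2) = 32)
Function('r')(w, I) = Mul(-254, w) (Function('r')(w, I) = Mul(Add(-111, Add(2, Mul(-1, 18))), Add(w, w)) = Mul(Add(-111, Add(2, -18)), Mul(2, w)) = Mul(Add(-111, -16), Mul(2, w)) = Mul(-127, Mul(2, w)) = Mul(-254, w))
Add(Function('r')(-177, A), Function('k')(-602)) = Add(Mul(-254, -177), -5) = Add(44958, -5) = 44953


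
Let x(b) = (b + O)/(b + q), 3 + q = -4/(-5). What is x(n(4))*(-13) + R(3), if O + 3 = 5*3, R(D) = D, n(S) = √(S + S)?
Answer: -10943/79 - 9230*√2/79 ≈ -303.75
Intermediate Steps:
q = -11/5 (q = -3 - 4/(-5) = -3 - 4*(-⅕) = -3 + ⅘ = -11/5 ≈ -2.2000)
n(S) = √2*√S (n(S) = √(2*S) = √2*√S)
O = 12 (O = -3 + 5*3 = -3 + 15 = 12)
x(b) = (12 + b)/(-11/5 + b) (x(b) = (b + 12)/(b - 11/5) = (12 + b)/(-11/5 + b))
x(n(4))*(-13) + R(3) = (5*(12 + √2*√4)/(-11 + 5*(√2*√4)))*(-13) + 3 = (5*(12 + √2*2)/(-11 + 5*(√2*2)))*(-13) + 3 = (5*(12 + 2*√2)/(-11 + 5*(2*√2)))*(-13) + 3 = (5*(12 + 2*√2)/(-11 + 10*√2))*(-13) + 3 = -65*(12 + 2*√2)/(-11 + 10*√2) + 3 = 3 - 65*(12 + 2*√2)/(-11 + 10*√2)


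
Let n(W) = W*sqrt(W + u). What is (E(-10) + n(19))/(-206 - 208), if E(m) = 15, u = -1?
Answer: -5/138 - 19*sqrt(2)/138 ≈ -0.23094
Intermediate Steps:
n(W) = W*sqrt(-1 + W) (n(W) = W*sqrt(W - 1) = W*sqrt(-1 + W))
(E(-10) + n(19))/(-206 - 208) = (15 + 19*sqrt(-1 + 19))/(-206 - 208) = (15 + 19*sqrt(18))/(-414) = (15 + 19*(3*sqrt(2)))*(-1/414) = (15 + 57*sqrt(2))*(-1/414) = -5/138 - 19*sqrt(2)/138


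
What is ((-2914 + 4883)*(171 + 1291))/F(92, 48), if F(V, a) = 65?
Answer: 2878678/65 ≈ 44287.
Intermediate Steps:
((-2914 + 4883)*(171 + 1291))/F(92, 48) = ((-2914 + 4883)*(171 + 1291))/65 = (1969*1462)*(1/65) = 2878678*(1/65) = 2878678/65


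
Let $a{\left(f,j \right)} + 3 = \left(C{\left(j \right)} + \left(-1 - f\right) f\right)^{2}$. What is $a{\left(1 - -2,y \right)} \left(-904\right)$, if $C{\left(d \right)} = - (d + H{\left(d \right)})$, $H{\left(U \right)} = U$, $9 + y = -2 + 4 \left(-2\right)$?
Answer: $-608392$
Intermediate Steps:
$y = -19$ ($y = -9 + \left(-2 + 4 \left(-2\right)\right) = -9 - 10 = -19$)
$C{\left(d \right)} = - 2 d$ ($C{\left(d \right)} = - (d + d) = - 2 d$)
$a{\left(f,j \right)} = -3 + \left(- 2 j + f \left(-1 - f\right)\right)^{2}$ ($a{\left(f,j \right)} = -3 + \left(- 2 j + \left(-1 - f\right) f\right)^{2} = -3 + \left(- 2 j + f \left(-1 - f\right)\right)^{2}$)
$a{\left(1 - -2,y \right)} \left(-904\right) = \left(-3 + \left(\left(1 - -2\right) + \left(1 - -2\right)^{2} + 2 \left(-19\right)\right)^{2}\right) \left(-904\right) = \left(-3 + \left(\left(1 + 2\right) + \left(1 + 2\right)^{2} - 38\right)^{2}\right) \left(-904\right) = \left(-3 + \left(3 + 3^{2} - 38\right)^{2}\right) \left(-904\right) = \left(-3 + \left(3 + 9 - 38\right)^{2}\right) \left(-904\right) = \left(-3 + \left(-26\right)^{2}\right) \left(-904\right) = \left(-3 + 676\right) \left(-904\right) = 673 \left(-904\right) = -608392$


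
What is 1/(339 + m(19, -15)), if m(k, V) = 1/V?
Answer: 15/5084 ≈ 0.0029504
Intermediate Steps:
1/(339 + m(19, -15)) = 1/(339 + 1/(-15)) = 1/(339 - 1/15) = 1/(5084/15) = 15/5084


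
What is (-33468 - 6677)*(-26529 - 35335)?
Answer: 2483530280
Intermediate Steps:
(-33468 - 6677)*(-26529 - 35335) = -40145*(-61864) = 2483530280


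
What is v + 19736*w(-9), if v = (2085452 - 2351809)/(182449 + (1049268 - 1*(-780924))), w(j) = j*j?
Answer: 3217439838499/2012641 ≈ 1.5986e+6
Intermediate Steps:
w(j) = j²
v = -266357/2012641 (v = -266357/(182449 + (1049268 + 780924)) = -266357/(182449 + 1830192) = -266357/2012641 ≈ -0.13234)
v + 19736*w(-9) = -266357/2012641 + 19736*(-9)² = -266357/2012641 + 19736*81 = -266357/2012641 + 1598616 = 3217439838499/2012641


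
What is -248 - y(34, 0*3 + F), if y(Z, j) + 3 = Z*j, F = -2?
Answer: -177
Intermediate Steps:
y(Z, j) = -3 + Z*j
-248 - y(34, 0*3 + F) = -248 - (-3 + 34*(0*3 - 2)) = -248 - (-3 + 34*(0 - 2)) = -248 - (-3 + 34*(-2)) = -248 - (-3 - 68) = -248 - 1*(-71) = -248 + 71 = -177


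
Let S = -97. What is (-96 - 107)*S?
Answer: 19691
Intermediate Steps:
(-96 - 107)*S = (-96 - 107)*(-97) = -203*(-97) = 19691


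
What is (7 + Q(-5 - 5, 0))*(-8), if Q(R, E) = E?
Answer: -56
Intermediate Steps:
(7 + Q(-5 - 5, 0))*(-8) = (7 + 0)*(-8) = 7*(-8) = -56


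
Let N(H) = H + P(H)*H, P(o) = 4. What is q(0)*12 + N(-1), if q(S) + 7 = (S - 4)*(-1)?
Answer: -41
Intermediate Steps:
N(H) = 5*H (N(H) = H + 4*H = 5*H)
q(S) = -3 - S (q(S) = -7 + (S - 4)*(-1) = -7 + (-4 + S)*(-1) = -7 + (4 - S) = -3 - S)
q(0)*12 + N(-1) = (-3 - 1*0)*12 + 5*(-1) = (-3 + 0)*12 - 5 = -3*12 - 5 = -36 - 5 = -41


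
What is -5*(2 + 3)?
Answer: -25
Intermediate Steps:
-5*(2 + 3) = -5*5 = -25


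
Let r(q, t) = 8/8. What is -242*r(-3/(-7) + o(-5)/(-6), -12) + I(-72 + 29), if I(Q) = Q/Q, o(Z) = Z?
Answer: -241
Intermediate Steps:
r(q, t) = 1 (r(q, t) = 8*(⅛) = 1)
I(Q) = 1
-242*r(-3/(-7) + o(-5)/(-6), -12) + I(-72 + 29) = -242*1 + 1 = -242 + 1 = -241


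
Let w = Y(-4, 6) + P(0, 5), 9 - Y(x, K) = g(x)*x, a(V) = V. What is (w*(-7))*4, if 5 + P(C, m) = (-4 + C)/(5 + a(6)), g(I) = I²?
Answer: -20832/11 ≈ -1893.8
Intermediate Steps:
Y(x, K) = 9 - x³ (Y(x, K) = 9 - x²*x = 9 - x³)
P(C, m) = -59/11 + C/11 (P(C, m) = -5 + (-4 + C)/(5 + 6) = -5 + (-4 + C)/11 = -5 + (-4 + C)*(1/11) = -5 + (-4/11 + C/11) = -59/11 + C/11)
w = 744/11 (w = (9 - 1*(-4)³) + (-59/11 + (1/11)*0) = (9 - 1*(-64)) + (-59/11 + 0) = (9 + 64) - 59/11 = 73 - 59/11 = 744/11 ≈ 67.636)
(w*(-7))*4 = ((744/11)*(-7))*4 = -5208/11*4 = -20832/11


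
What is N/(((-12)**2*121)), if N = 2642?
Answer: 1321/8712 ≈ 0.15163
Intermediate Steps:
N/(((-12)**2*121)) = 2642/(((-12)**2*121)) = 2642/((144*121)) = 2642/17424 = 2642*(1/17424) = 1321/8712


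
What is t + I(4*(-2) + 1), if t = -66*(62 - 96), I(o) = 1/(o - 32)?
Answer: 87515/39 ≈ 2244.0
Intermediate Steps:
I(o) = 1/(-32 + o)
t = 2244 (t = -66*(-34) = 2244)
t + I(4*(-2) + 1) = 2244 + 1/(-32 + (4*(-2) + 1)) = 2244 + 1/(-32 + (-8 + 1)) = 2244 + 1/(-32 - 7) = 2244 + 1/(-39) = 2244 - 1/39 = 87515/39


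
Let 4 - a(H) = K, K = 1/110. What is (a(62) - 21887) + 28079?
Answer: 681559/110 ≈ 6196.0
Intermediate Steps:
K = 1/110 ≈ 0.0090909
a(H) = 439/110 (a(H) = 4 - 1*1/110 = 4 - 1/110 = 439/110)
(a(62) - 21887) + 28079 = (439/110 - 21887) + 28079 = -2407131/110 + 28079 = 681559/110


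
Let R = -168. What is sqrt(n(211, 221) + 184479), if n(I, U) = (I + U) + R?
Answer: 3*sqrt(20527) ≈ 429.82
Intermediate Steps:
n(I, U) = -168 + I + U (n(I, U) = (I + U) - 168 = -168 + I + U)
sqrt(n(211, 221) + 184479) = sqrt((-168 + 211 + 221) + 184479) = sqrt(264 + 184479) = sqrt(184743) = 3*sqrt(20527)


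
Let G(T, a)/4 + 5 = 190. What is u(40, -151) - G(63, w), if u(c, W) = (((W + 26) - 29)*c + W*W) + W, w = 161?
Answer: 15750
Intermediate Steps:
G(T, a) = 740 (G(T, a) = -20 + 4*190 = -20 + 760 = 740)
u(c, W) = W + W² + c*(-3 + W) (u(c, W) = (((26 + W) - 29)*c + W²) + W = ((-3 + W)*c + W²) + W = (c*(-3 + W) + W²) + W = (W² + c*(-3 + W)) + W = W + W² + c*(-3 + W))
u(40, -151) - G(63, w) = (-151 + (-151)² - 3*40 - 151*40) - 1*740 = (-151 + 22801 - 120 - 6040) - 740 = 16490 - 740 = 15750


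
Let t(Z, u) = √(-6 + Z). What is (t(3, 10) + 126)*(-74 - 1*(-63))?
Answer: -1386 - 11*I*√3 ≈ -1386.0 - 19.053*I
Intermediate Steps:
(t(3, 10) + 126)*(-74 - 1*(-63)) = (√(-6 + 3) + 126)*(-74 - 1*(-63)) = (√(-3) + 126)*(-74 + 63) = (I*√3 + 126)*(-11) = (126 + I*√3)*(-11) = -1386 - 11*I*√3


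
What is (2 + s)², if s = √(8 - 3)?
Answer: (2 + √5)² ≈ 17.944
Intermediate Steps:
s = √5 ≈ 2.2361
(2 + s)² = (2 + √5)²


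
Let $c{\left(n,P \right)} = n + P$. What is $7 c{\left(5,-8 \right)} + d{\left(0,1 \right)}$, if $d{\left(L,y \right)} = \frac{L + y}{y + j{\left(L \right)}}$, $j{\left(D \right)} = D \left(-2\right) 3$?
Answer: $-20$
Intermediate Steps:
$c{\left(n,P \right)} = P + n$
$j{\left(D \right)} = - 6 D$ ($j{\left(D \right)} = - 2 D 3 = - 6 D$)
$d{\left(L,y \right)} = \frac{L + y}{y - 6 L}$
$7 c{\left(5,-8 \right)} + d{\left(0,1 \right)} = 7 \left(-8 + 5\right) + \frac{0 + 1}{1 - 0} = 7 \left(-3\right) + \frac{1}{1 + 0} \cdot 1 = -21 + 1^{-1} \cdot 1 = -21 + 1 \cdot 1 = -21 + 1 = -20$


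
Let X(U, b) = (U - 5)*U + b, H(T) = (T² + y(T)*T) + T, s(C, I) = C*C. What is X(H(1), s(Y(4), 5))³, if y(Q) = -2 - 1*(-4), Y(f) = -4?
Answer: 1728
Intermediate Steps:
s(C, I) = C²
y(Q) = 2 (y(Q) = -2 + 4 = 2)
H(T) = T² + 3*T (H(T) = (T² + 2*T) + T = T² + 3*T)
X(U, b) = b + U*(-5 + U) (X(U, b) = (-5 + U)*U + b = U*(-5 + U) + b = b + U*(-5 + U))
X(H(1), s(Y(4), 5))³ = ((-4)² + (1*(3 + 1))² - 5*(3 + 1))³ = (16 + (1*4)² - 5*4)³ = (16 + 4² - 5*4)³ = (16 + 16 - 20)³ = 12³ = 1728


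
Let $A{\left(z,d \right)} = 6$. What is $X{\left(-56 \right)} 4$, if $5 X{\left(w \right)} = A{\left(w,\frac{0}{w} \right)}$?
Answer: $\frac{24}{5} \approx 4.8$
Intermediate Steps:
$X{\left(w \right)} = \frac{6}{5}$ ($X{\left(w \right)} = \frac{1}{5} \cdot 6 = \frac{6}{5}$)
$X{\left(-56 \right)} 4 = \frac{6}{5} \cdot 4 = \frac{24}{5}$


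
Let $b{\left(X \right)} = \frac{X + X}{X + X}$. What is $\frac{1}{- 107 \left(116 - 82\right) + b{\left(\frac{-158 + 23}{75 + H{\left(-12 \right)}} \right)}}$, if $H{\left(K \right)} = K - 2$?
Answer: $- \frac{1}{3637} \approx -0.00027495$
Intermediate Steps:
$H{\left(K \right)} = -2 + K$
$b{\left(X \right)} = 1$ ($b{\left(X \right)} = \frac{2 X}{2 X} = 2 X \frac{1}{2 X} = 1$)
$\frac{1}{- 107 \left(116 - 82\right) + b{\left(\frac{-158 + 23}{75 + H{\left(-12 \right)}} \right)}} = \frac{1}{- 107 \left(116 - 82\right) + 1} = \frac{1}{\left(-107\right) 34 + 1} = \frac{1}{-3638 + 1} = \frac{1}{-3637} = - \frac{1}{3637}$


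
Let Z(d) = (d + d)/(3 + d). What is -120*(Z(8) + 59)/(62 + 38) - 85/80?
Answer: -12955/176 ≈ -73.608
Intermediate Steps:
Z(d) = 2*d/(3 + d) (Z(d) = (2*d)/(3 + d) = 2*d/(3 + d))
-120*(Z(8) + 59)/(62 + 38) - 85/80 = -120*(2*8/(3 + 8) + 59)/(62 + 38) - 85/80 = -120*(2*8/11 + 59)/100 - 85*1/80 = -120*(2*8*(1/11) + 59)/100 - 17/16 = -120*(16/11 + 59)/100 - 17/16 = -79800/(11*100) - 17/16 = -120*133/220 - 17/16 = -798/11 - 17/16 = -12955/176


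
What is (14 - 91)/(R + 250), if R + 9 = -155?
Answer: -77/86 ≈ -0.89535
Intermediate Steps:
R = -164 (R = -9 - 155 = -164)
(14 - 91)/(R + 250) = (14 - 91)/(-164 + 250) = -77/86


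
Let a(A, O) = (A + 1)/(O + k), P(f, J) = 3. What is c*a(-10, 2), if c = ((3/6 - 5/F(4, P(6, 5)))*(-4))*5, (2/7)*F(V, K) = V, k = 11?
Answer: 180/91 ≈ 1.9780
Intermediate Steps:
F(V, K) = 7*V/2
a(A, O) = (1 + A)/(11 + O) (a(A, O) = (A + 1)/(O + 11) = (1 + A)/(11 + O))
c = -20/7 (c = ((3/6 - 5/((7/2)*4))*(-4))*5 = ((3*(⅙) - 5/14)*(-4))*5 = ((½ - 5*1/14)*(-4))*5 = ((½ - 5/14)*(-4))*5 = ((⅐)*(-4))*5 = -4/7*5 = -20/7 ≈ -2.8571)
c*a(-10, 2) = -20*(1 - 10)/(7*(11 + 2)) = -20*(-9)/(7*13) = -20*(-9)/91 = -20/7*(-9/13) = 180/91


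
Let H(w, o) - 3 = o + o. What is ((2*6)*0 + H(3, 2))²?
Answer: 49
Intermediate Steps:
H(w, o) = 3 + 2*o (H(w, o) = 3 + (o + o) = 3 + 2*o)
((2*6)*0 + H(3, 2))² = ((2*6)*0 + (3 + 2*2))² = (12*0 + (3 + 4))² = (0 + 7)² = 7² = 49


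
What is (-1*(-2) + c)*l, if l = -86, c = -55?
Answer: 4558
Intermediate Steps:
(-1*(-2) + c)*l = (-1*(-2) - 55)*(-86) = (2 - 55)*(-86) = -53*(-86) = 4558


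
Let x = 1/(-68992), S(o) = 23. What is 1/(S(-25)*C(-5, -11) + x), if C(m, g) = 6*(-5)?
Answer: -68992/47604481 ≈ -0.0014493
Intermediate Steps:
C(m, g) = -30
x = -1/68992 ≈ -1.4494e-5
1/(S(-25)*C(-5, -11) + x) = 1/(23*(-30) - 1/68992) = 1/(-690 - 1/68992) = 1/(-47604481/68992) = -68992/47604481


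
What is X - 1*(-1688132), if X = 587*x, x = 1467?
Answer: 2549261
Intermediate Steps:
X = 861129 (X = 587*1467 = 861129)
X - 1*(-1688132) = 861129 - 1*(-1688132) = 861129 + 1688132 = 2549261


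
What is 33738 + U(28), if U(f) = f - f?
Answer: 33738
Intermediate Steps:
U(f) = 0
33738 + U(28) = 33738 + 0 = 33738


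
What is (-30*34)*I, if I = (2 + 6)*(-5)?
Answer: 40800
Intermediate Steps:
I = -40 (I = 8*(-5) = -40)
(-30*34)*I = -30*34*(-40) = -1020*(-40) = 40800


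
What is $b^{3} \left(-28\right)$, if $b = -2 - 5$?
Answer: $9604$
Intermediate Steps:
$b = -7$
$b^{3} \left(-28\right) = \left(-7\right)^{3} \left(-28\right) = \left(-343\right) \left(-28\right) = 9604$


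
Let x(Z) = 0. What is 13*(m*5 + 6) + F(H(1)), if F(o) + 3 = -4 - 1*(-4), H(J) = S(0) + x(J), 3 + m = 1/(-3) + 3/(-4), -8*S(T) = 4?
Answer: -2285/12 ≈ -190.42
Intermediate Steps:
S(T) = -½ (S(T) = -⅛*4 = -½)
m = -49/12 (m = -3 + (1/(-3) + 3/(-4)) = -3 + (1*(-⅓) + 3*(-¼)) = -3 + (-⅓ - ¾) = -3 - 13/12 = -49/12 ≈ -4.0833)
H(J) = -½ (H(J) = -½ + 0 = -½)
F(o) = -3 (F(o) = -3 + (-4 - 1*(-4)) = -3 + (-4 + 4) = -3 + 0 = -3)
13*(m*5 + 6) + F(H(1)) = 13*(-49/12*5 + 6) - 3 = 13*(-245/12 + 6) - 3 = 13*(-173/12) - 3 = -2249/12 - 3 = -2285/12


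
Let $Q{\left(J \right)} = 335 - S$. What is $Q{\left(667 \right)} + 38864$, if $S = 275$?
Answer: $38924$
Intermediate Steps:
$Q{\left(J \right)} = 60$ ($Q{\left(J \right)} = 335 - 275 = 60$)
$Q{\left(667 \right)} + 38864 = 60 + 38864 = 38924$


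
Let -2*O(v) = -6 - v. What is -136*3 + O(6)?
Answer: -402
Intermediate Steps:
O(v) = 3 + v/2 (O(v) = -(-6 - v)/2 = 3 + v/2)
-136*3 + O(6) = -136*3 + (3 + (½)*6) = -408 + (3 + 3) = -408 + 6 = -402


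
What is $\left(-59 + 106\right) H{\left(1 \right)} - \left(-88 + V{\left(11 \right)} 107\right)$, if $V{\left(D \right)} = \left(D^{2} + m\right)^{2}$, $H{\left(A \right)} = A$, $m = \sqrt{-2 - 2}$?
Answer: $-1566024 - 51788 i \approx -1.566 \cdot 10^{6} - 51788.0 i$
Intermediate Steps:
$m = 2 i$ ($m = \sqrt{-4} = 2 i \approx 2.0 i$)
$V{\left(D \right)} = \left(D^{2} + 2 i\right)^{2}$
$\left(-59 + 106\right) H{\left(1 \right)} - \left(-88 + V{\left(11 \right)} 107\right) = \left(-59 + 106\right) 1 - \left(-88 + \left(11^{2} + 2 i\right)^{2} \cdot 107\right) = 47 \cdot 1 - \left(-88 + \left(121 + 2 i\right)^{2} \cdot 107\right) = 47 - \left(-88 + 107 \left(121 + 2 i\right)^{2}\right) = 47 + \left(88 - 107 \left(121 + 2 i\right)^{2}\right) = 135 - 107 \left(121 + 2 i\right)^{2}$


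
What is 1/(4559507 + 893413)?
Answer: 1/5452920 ≈ 1.8339e-7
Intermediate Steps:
1/(4559507 + 893413) = 1/5452920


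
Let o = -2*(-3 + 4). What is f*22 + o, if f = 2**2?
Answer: 86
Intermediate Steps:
o = -2 (o = -2*1 = -2)
f = 4
f*22 + o = 4*22 - 2 = 88 - 2 = 86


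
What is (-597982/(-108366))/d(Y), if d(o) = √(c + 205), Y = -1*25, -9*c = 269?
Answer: 298991*√394/14232068 ≈ 0.41700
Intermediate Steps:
c = -269/9 (c = -⅑*269 = -269/9 ≈ -29.889)
Y = -25
d(o) = 2*√394/3 (d(o) = √(-269/9 + 205) = √(1576/9) = 2*√394/3)
(-597982/(-108366))/d(Y) = (-597982/(-108366))/((2*√394/3)) = (-597982*(-1/108366))*(3*√394/788) = 298991*(3*√394/788)/54183 = 298991*√394/14232068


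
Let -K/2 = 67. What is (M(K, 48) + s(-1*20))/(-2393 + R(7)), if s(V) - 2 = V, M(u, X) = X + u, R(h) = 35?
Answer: 52/1179 ≈ 0.044105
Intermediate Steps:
K = -134 (K = -2*67 = -134)
s(V) = 2 + V
(M(K, 48) + s(-1*20))/(-2393 + R(7)) = ((48 - 134) + (2 - 1*20))/(-2393 + 35) = (-86 + (2 - 20))/(-2358) = (-86 - 18)*(-1/2358) = -104*(-1/2358) = 52/1179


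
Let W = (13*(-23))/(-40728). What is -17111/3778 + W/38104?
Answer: -13277277421205/2931538555968 ≈ -4.5291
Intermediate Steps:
W = 299/40728 (W = -299*(-1/40728) = 299/40728 ≈ 0.0073414)
-17111/3778 + W/38104 = -17111/3778 + (299/40728)/38104 = -17111*1/3778 + (299/40728)*(1/38104) = -17111/3778 + 299/1551899712 = -13277277421205/2931538555968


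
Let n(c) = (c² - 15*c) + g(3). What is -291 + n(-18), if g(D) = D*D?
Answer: 312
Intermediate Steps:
g(D) = D²
n(c) = 9 + c² - 15*c (n(c) = (c² - 15*c) + 3² = (c² - 15*c) + 9 = 9 + c² - 15*c)
-291 + n(-18) = -291 + (9 + (-18)² - 15*(-18)) = -291 + (9 + 324 + 270) = -291 + 603 = 312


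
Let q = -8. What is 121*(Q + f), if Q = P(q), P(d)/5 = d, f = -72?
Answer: -13552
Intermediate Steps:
P(d) = 5*d
Q = -40 (Q = 5*(-8) = -40)
121*(Q + f) = 121*(-40 - 72) = 121*(-112) = -13552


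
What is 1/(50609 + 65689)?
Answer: 1/116298 ≈ 8.5986e-6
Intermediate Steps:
1/(50609 + 65689) = 1/116298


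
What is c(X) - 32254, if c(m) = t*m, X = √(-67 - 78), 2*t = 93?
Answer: -32254 + 93*I*√145/2 ≈ -32254.0 + 559.93*I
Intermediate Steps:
t = 93/2 (t = (½)*93 = 93/2 ≈ 46.500)
X = I*√145 (X = √(-145) = I*√145 ≈ 12.042*I)
c(m) = 93*m/2
c(X) - 32254 = 93*(I*√145)/2 - 32254 = 93*I*√145/2 - 32254 = -32254 + 93*I*√145/2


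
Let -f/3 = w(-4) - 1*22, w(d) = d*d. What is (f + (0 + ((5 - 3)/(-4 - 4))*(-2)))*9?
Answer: 333/2 ≈ 166.50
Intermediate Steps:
w(d) = d²
f = 18 (f = -3*((-4)² - 1*22) = -3*(16 - 22) = -3*(-6) = 18)
(f + (0 + ((5 - 3)/(-4 - 4))*(-2)))*9 = (18 + (0 + ((5 - 3)/(-4 - 4))*(-2)))*9 = (18 + (0 + (2/(-8))*(-2)))*9 = (18 + (0 + (2*(-⅛))*(-2)))*9 = (18 + (0 - ¼*(-2)))*9 = (18 + (0 + ½))*9 = (18 + ½)*9 = (37/2)*9 = 333/2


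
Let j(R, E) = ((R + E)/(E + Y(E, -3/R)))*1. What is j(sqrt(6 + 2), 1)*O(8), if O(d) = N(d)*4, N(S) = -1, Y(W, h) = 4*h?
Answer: 52/17 + 20*sqrt(2)/17 ≈ 4.7226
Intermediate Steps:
j(R, E) = (E + R)/(E - 12/R) (j(R, E) = ((R + E)/(E + 4*(-3/R)))*1 = ((E + R)/(E - 12/R))*1 = (E + R)/(E - 12/R))
O(d) = -4 (O(d) = -1*4 = -4)
j(sqrt(6 + 2), 1)*O(8) = (sqrt(6 + 2)*(1 + sqrt(6 + 2))/(-12 + 1*sqrt(6 + 2)))*(-4) = (sqrt(8)*(1 + sqrt(8))/(-12 + 1*sqrt(8)))*(-4) = ((2*sqrt(2))*(1 + 2*sqrt(2))/(-12 + 1*(2*sqrt(2))))*(-4) = ((2*sqrt(2))*(1 + 2*sqrt(2))/(-12 + 2*sqrt(2)))*(-4) = (2*sqrt(2)*(1 + 2*sqrt(2))/(-12 + 2*sqrt(2)))*(-4) = -8*sqrt(2)*(1 + 2*sqrt(2))/(-12 + 2*sqrt(2))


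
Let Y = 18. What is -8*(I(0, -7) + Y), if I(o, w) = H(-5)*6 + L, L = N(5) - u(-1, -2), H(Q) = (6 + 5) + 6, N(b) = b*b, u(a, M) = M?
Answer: -1176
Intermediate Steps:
N(b) = b**2
H(Q) = 17 (H(Q) = 11 + 6 = 17)
L = 27 (L = 5**2 - 1*(-2) = 25 + 2 = 27)
I(o, w) = 129 (I(o, w) = 17*6 + 27 = 102 + 27 = 129)
-8*(I(0, -7) + Y) = -8*(129 + 18) = -8*147 = -1176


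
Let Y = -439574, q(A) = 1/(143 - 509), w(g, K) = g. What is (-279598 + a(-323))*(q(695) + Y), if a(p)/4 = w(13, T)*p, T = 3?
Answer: 7947512914915/61 ≈ 1.3029e+11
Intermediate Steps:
q(A) = -1/366 (q(A) = 1/(-366) = -1/366)
a(p) = 52*p (a(p) = 4*(13*p) = 52*p)
(-279598 + a(-323))*(q(695) + Y) = (-279598 + 52*(-323))*(-1/366 - 439574) = (-279598 - 16796)*(-160884085/366) = -296394*(-160884085/366) = 7947512914915/61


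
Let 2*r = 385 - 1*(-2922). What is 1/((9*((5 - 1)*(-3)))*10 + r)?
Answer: 2/1147 ≈ 0.0017437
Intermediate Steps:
r = 3307/2 (r = (385 - 1*(-2922))/2 = (385 + 2922)/2 = (½)*3307 = 3307/2 ≈ 1653.5)
1/((9*((5 - 1)*(-3)))*10 + r) = 1/((9*((5 - 1)*(-3)))*10 + 3307/2) = 1/((9*(4*(-3)))*10 + 3307/2) = 1/((9*(-12))*10 + 3307/2) = 1/(-108*10 + 3307/2) = 1/(-1080 + 3307/2) = 1/(1147/2) = 2/1147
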